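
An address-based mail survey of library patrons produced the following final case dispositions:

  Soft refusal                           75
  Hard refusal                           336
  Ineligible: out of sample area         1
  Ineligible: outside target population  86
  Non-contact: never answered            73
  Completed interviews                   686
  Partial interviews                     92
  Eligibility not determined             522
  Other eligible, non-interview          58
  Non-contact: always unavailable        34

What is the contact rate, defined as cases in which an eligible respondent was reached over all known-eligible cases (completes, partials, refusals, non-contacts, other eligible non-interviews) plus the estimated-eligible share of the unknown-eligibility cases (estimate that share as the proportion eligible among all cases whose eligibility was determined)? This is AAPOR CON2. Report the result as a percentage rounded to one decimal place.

Refusal or break-off = 336 + 75 = 411
Non-contacts = 73 + 34 = 107
Not eligible = 86 + 1 = 87
Numerator → 686 + 92 + 411 + 58 = 1247
Determined eligible → 686 + 92 + 411 + 107 + 58 = 1354
e = 1354 / (1354 + 87) = 1354 / 1441 = 0.9396
Eligible share of unknowns → 0.9396 × 522 = 490.47
Denominator → 1354 + 490.47 = 1844.47
CON2 = 1247 / 1844.47 = 0.6761

67.6%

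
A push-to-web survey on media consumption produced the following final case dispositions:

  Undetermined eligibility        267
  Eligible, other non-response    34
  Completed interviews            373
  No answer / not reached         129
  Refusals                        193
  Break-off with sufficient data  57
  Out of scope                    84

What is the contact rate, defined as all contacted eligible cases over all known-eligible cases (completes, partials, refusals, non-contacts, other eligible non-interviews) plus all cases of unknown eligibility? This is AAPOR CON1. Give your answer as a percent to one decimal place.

Num → 373 + 57 + 193 + 34 = 657
Base → 373 + 57 + 193 + 129 + 34 + 267 = 1053
CON1 = 657 / 1053 = 0.6239

62.4%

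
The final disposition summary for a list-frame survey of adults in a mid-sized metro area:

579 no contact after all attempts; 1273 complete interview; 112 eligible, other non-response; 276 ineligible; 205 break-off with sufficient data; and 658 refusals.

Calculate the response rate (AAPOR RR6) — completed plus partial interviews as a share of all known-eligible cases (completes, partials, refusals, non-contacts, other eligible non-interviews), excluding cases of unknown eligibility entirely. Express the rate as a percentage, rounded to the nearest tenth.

52.3%

Top: 1273 + 205 = 1478
Denominator: 1273 + 205 + 658 + 579 + 112 = 2827
RR6 = 1478 / 2827 = 0.5228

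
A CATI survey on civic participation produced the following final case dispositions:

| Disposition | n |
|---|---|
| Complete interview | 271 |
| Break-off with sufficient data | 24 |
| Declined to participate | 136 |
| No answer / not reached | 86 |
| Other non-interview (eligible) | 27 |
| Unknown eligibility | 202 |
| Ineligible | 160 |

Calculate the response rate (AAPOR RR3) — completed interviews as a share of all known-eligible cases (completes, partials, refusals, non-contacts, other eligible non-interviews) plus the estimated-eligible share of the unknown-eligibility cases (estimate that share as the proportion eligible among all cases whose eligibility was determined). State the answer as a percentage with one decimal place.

Numerator = 271
Known eligible = 271 + 24 + 136 + 86 + 27 = 544
e = 544 / (544 + 160) = 544 / 704 = 0.7727
e × U = 0.7727 × 202 = 156.09
Denominator = 544 + 156.09 = 700.09
RR3 = 271 / 700.09 = 0.3871

38.7%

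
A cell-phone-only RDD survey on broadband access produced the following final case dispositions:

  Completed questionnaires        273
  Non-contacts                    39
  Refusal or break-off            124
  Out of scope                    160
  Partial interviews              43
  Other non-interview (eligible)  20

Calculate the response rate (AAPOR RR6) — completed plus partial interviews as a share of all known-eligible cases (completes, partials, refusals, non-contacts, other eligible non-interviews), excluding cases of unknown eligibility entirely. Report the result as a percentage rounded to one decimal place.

Top: 273 + 43 = 316
Denominator: 273 + 43 + 124 + 39 + 20 = 499
RR6 = 316 / 499 = 0.6333

63.3%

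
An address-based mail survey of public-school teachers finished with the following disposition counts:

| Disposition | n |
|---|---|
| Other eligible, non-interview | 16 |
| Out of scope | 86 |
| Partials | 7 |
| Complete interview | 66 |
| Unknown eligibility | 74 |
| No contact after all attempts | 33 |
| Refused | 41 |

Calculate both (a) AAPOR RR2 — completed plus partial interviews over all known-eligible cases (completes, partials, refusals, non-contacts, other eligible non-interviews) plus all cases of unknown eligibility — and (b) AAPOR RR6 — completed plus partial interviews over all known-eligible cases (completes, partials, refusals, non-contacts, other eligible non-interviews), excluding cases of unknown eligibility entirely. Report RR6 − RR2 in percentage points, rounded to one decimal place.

14.0

Num = 66 + 7 = 73
Base = 66 + 7 + 41 + 33 + 16 + 74 = 237
RR2 = 73 / 237 = 0.3080
Base = 66 + 7 + 41 + 33 + 16 = 163
RR6 = 73 / 163 = 0.4479
Difference = 44.79 − 30.80 = 13.99 percentage points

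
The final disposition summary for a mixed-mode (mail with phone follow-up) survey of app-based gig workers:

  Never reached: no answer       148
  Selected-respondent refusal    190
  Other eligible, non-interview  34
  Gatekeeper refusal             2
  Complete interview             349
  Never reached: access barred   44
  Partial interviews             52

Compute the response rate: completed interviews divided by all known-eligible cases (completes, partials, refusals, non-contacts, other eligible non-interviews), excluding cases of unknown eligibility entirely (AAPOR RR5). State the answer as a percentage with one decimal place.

Refusals = 2 + 190 = 192
No contact after all attempts = 148 + 44 = 192
Num = 349
Denom = 349 + 52 + 192 + 192 + 34 = 819
RR5 = 349 / 819 = 0.4261

42.6%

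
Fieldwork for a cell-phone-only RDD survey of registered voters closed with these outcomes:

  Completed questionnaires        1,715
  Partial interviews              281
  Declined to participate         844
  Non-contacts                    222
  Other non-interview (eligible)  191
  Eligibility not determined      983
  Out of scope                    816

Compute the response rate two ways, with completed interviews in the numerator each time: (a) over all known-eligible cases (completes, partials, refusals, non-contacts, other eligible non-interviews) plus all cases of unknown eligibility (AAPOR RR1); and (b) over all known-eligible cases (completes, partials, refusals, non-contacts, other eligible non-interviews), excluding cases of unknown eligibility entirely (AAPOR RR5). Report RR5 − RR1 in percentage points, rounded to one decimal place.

12.2

Num: 1715
Base: 1715 + 281 + 844 + 222 + 191 + 983 = 4236
RR1 = 1715 / 4236 = 0.4049
Base: 1715 + 281 + 844 + 222 + 191 = 3253
RR5 = 1715 / 3253 = 0.5272
Difference = 52.72 − 40.49 = 12.23 percentage points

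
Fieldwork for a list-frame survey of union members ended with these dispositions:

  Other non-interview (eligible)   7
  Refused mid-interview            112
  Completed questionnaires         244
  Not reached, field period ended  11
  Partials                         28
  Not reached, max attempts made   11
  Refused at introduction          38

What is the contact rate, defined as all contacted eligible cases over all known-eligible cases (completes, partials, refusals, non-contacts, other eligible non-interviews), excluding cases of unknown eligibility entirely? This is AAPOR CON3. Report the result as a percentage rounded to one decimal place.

Refusal or break-off = 38 + 112 = 150
Non-contacts = 11 + 11 = 22
Numerator: 244 + 28 + 150 + 7 = 429
Denom: 244 + 28 + 150 + 22 + 7 = 451
CON3 = 429 / 451 = 0.9512

95.1%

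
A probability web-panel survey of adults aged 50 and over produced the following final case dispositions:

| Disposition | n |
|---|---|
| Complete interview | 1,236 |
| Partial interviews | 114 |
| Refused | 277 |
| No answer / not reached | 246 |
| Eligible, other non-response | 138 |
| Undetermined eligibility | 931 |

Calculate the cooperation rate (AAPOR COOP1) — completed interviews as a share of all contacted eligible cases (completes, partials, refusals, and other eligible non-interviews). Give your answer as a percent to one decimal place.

Numerator → 1236
Denominator → 1236 + 114 + 277 + 138 = 1765
COOP1 = 1236 / 1765 = 0.7003

70.0%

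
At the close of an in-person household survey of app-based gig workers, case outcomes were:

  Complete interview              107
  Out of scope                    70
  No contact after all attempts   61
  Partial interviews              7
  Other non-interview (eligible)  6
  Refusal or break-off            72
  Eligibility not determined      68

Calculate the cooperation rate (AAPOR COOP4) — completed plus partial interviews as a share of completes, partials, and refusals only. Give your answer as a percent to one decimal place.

61.3%

Top → 107 + 7 = 114
Denominator → 107 + 7 + 72 = 186
COOP4 = 114 / 186 = 0.6129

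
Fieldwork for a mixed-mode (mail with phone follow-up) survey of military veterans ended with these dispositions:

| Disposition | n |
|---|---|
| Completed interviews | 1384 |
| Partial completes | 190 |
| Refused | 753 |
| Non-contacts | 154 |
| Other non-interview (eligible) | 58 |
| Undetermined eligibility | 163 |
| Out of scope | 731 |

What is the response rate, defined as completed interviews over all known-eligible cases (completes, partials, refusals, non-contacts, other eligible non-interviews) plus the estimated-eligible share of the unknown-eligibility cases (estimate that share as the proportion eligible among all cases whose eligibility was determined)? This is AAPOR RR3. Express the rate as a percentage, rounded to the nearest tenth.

51.9%

Num: 1384
Known eligible: 1384 + 190 + 753 + 154 + 58 = 2539
e = 2539 / (2539 + 731) = 2539 / 3270 = 0.7765
Estimated eligible among unknowns: 0.7765 × 163 = 126.57
Denominator: 2539 + 126.57 = 2665.57
RR3 = 1384 / 2665.57 = 0.5192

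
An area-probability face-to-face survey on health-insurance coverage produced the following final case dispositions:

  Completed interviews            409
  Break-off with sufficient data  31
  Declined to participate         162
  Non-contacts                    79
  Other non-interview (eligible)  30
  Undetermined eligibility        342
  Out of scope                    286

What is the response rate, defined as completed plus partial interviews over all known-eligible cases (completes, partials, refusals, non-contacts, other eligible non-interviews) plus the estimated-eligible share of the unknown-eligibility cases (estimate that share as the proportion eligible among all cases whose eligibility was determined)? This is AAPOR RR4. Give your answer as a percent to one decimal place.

Num = 409 + 31 = 440
Determined eligible = 409 + 31 + 162 + 79 + 30 = 711
e = 711 / (711 + 286) = 711 / 997 = 0.7131
Estimated eligible among unknowns = 0.7131 × 342 = 243.88
Denom = 711 + 243.88 = 954.88
RR4 = 440 / 954.88 = 0.4608

46.1%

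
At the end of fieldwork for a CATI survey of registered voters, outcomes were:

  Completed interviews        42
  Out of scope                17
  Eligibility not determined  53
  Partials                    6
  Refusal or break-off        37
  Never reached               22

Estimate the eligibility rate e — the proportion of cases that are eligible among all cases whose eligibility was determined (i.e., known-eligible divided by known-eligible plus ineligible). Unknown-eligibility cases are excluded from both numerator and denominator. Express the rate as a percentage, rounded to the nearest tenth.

86.3%

Eligible (known) → 42 + 6 + 37 + 22 = 107
e = 107 / (107 + 17) = 107 / 124 = 0.8629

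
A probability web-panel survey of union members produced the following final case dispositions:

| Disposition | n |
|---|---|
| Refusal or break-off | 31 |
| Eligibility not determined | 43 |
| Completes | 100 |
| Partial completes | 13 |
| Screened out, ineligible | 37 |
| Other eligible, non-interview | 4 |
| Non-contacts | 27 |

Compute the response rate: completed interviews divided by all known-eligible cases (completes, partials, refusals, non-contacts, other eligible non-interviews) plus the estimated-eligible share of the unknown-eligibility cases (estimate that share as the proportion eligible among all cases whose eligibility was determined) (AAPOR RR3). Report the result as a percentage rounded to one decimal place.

Numerator: 100
Eligible (known): 100 + 13 + 31 + 27 + 4 = 175
e = 175 / (175 + 37) = 175 / 212 = 0.8255
e × U: 0.8255 × 43 = 35.50
Denominator: 175 + 35.50 = 210.50
RR3 = 100 / 210.50 = 0.4751

47.5%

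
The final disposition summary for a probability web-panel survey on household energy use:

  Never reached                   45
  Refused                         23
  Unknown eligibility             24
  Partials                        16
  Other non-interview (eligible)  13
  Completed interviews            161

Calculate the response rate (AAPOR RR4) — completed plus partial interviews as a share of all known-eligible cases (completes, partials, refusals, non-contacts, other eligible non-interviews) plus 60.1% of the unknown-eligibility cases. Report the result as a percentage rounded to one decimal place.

65.0%

Numerator = 161 + 16 = 177
Eligible (known) = 161 + 16 + 23 + 45 + 13 = 258
Estimated eligible among unknowns = 0.6010 × 24 = 14.42
Denom = 258 + 14.42 = 272.42
RR4 = 177 / 272.42 = 0.6497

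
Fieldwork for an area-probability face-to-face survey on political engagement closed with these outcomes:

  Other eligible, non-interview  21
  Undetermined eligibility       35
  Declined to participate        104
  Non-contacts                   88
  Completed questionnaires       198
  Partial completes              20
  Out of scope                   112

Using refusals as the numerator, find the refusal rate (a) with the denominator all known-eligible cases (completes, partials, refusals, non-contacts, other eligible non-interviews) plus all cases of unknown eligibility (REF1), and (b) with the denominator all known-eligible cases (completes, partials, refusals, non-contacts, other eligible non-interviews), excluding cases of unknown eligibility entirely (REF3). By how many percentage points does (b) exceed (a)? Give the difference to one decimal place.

Numerator → 104
Denominator → 198 + 20 + 104 + 88 + 21 + 35 = 466
REF1 = 104 / 466 = 0.2232
Denominator → 198 + 20 + 104 + 88 + 21 = 431
REF3 = 104 / 431 = 0.2413
Difference = 24.13 − 22.32 = 1.81 percentage points

1.8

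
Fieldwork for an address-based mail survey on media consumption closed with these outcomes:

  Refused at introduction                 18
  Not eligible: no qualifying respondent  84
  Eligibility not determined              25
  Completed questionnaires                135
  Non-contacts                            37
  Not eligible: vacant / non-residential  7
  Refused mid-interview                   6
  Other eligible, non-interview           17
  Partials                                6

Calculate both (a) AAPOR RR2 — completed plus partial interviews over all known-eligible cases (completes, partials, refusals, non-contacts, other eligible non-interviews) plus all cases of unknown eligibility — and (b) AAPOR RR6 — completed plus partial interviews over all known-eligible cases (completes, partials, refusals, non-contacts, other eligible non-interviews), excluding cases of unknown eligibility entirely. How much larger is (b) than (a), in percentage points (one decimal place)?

Refusals = 18 + 6 = 24
Ineligible = 84 + 7 = 91
Top = 135 + 6 = 141
Denom = 135 + 6 + 24 + 37 + 17 + 25 = 244
RR2 = 141 / 244 = 0.5779
Denom = 135 + 6 + 24 + 37 + 17 = 219
RR6 = 141 / 219 = 0.6438
Difference = 64.38 − 57.79 = 6.59 percentage points

6.6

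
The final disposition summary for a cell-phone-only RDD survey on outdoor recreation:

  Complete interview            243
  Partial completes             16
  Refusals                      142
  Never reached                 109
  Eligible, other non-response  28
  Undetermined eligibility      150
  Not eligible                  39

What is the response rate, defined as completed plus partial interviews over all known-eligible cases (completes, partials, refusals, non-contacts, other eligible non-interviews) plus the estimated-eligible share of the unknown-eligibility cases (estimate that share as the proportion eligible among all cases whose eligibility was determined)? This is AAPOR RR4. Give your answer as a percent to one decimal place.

Numerator: 243 + 16 = 259
Determined eligible: 243 + 16 + 142 + 109 + 28 = 538
e = 538 / (538 + 39) = 538 / 577 = 0.9324
e × U: 0.9324 × 150 = 139.86
Base: 538 + 139.86 = 677.86
RR4 = 259 / 677.86 = 0.3821

38.2%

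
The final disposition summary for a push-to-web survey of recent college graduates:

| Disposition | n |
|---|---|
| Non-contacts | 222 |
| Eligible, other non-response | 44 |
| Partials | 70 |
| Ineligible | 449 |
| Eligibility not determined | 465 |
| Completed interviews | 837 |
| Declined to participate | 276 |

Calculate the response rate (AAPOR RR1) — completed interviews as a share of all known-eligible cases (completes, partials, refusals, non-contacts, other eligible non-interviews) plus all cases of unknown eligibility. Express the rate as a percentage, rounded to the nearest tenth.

Top → 837
Base → 837 + 70 + 276 + 222 + 44 + 465 = 1914
RR1 = 837 / 1914 = 0.4373

43.7%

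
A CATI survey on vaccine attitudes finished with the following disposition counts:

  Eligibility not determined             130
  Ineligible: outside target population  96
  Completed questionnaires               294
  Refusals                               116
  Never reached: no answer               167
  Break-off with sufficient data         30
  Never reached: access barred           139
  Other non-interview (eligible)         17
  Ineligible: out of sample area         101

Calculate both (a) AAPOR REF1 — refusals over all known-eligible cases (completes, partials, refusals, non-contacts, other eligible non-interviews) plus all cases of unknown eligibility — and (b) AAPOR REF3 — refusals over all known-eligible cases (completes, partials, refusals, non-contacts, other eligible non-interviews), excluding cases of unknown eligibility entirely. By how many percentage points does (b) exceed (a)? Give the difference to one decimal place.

Non-contacts = 167 + 139 = 306
Ineligible = 96 + 101 = 197
Top: 116
Denom: 294 + 30 + 116 + 306 + 17 + 130 = 893
REF1 = 116 / 893 = 0.1299
Denom: 294 + 30 + 116 + 306 + 17 = 763
REF3 = 116 / 763 = 0.1520
Difference = 15.20 − 12.99 = 2.21 percentage points

2.2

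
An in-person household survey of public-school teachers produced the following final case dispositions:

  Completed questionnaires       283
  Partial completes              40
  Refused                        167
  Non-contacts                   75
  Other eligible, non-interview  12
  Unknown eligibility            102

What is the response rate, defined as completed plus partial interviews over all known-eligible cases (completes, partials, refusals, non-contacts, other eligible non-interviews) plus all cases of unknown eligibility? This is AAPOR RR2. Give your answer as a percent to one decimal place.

47.6%

Num = 283 + 40 = 323
Denom = 283 + 40 + 167 + 75 + 12 + 102 = 679
RR2 = 323 / 679 = 0.4757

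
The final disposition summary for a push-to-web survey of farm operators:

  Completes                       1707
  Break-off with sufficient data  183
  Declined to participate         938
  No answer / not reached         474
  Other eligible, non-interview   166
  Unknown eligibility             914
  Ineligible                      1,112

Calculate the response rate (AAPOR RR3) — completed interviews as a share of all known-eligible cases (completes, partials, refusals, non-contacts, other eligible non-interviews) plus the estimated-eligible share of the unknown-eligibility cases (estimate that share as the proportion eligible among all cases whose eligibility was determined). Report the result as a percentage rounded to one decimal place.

41.0%

Top: 1707
Determined eligible: 1707 + 183 + 938 + 474 + 166 = 3468
e = 3468 / (3468 + 1112) = 3468 / 4580 = 0.7572
Eligible share of unknowns: 0.7572 × 914 = 692.08
Base: 3468 + 692.08 = 4160.08
RR3 = 1707 / 4160.08 = 0.4103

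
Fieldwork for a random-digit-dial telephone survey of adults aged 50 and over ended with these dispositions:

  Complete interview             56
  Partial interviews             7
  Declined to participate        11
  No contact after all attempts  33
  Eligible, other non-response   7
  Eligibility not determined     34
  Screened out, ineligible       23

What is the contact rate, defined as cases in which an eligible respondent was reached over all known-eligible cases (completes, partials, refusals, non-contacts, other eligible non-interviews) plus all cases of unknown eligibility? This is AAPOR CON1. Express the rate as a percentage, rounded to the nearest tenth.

Num = 56 + 7 + 11 + 7 = 81
Denom = 56 + 7 + 11 + 33 + 7 + 34 = 148
CON1 = 81 / 148 = 0.5473

54.7%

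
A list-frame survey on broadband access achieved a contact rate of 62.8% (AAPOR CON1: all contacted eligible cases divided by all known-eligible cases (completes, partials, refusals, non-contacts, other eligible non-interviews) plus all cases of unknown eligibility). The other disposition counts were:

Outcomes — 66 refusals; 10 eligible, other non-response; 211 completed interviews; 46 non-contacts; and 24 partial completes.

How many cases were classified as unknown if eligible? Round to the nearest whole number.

138

Num: 211 + 24 + 66 + 10 = 311
CON1 = 311 / D = 0.628
D = 311 / 0.628 = 495.2
Rest of base = 357
unknown if eligible = 495.2 − 357 ≈ 138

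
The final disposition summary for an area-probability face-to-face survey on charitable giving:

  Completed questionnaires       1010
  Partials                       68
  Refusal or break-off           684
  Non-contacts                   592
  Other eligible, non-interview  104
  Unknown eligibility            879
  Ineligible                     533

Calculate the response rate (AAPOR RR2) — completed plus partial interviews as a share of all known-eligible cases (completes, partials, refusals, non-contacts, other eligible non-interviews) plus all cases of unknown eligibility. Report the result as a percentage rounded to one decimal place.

Num: 1010 + 68 = 1078
Denominator: 1010 + 68 + 684 + 592 + 104 + 879 = 3337
RR2 = 1078 / 3337 = 0.3230

32.3%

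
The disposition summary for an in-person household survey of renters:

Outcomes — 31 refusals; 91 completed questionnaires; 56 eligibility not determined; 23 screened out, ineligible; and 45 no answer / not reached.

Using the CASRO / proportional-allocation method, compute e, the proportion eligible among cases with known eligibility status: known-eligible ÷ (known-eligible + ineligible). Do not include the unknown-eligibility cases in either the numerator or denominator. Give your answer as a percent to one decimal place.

87.9%

Determined eligible → 91 + 31 + 45 = 167
e = 167 / (167 + 23) = 167 / 190 = 0.8789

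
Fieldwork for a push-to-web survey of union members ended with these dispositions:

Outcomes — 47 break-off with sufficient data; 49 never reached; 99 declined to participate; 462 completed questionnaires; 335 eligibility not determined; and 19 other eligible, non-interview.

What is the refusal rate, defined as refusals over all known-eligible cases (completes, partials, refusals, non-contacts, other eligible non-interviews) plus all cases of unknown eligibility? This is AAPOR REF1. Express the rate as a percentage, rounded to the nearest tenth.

Top: 99
Denominator: 462 + 47 + 99 + 49 + 19 + 335 = 1011
REF1 = 99 / 1011 = 0.0979

9.8%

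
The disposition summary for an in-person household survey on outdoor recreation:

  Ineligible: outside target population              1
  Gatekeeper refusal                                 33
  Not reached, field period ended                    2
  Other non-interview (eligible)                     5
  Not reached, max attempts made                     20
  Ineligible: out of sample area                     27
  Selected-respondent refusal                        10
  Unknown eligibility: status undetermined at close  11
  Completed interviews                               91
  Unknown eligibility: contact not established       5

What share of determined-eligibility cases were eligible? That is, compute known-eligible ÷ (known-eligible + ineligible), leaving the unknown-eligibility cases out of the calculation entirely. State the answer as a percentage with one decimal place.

85.2%

Refusal or break-off = 33 + 10 = 43
No answer / not reached = 2 + 20 = 22
Unknown if eligible = 5 + 11 = 16
Ineligible = 1 + 27 = 28
Determined eligible = 91 + 43 + 22 + 5 = 161
e = 161 / (161 + 28) = 161 / 189 = 0.8519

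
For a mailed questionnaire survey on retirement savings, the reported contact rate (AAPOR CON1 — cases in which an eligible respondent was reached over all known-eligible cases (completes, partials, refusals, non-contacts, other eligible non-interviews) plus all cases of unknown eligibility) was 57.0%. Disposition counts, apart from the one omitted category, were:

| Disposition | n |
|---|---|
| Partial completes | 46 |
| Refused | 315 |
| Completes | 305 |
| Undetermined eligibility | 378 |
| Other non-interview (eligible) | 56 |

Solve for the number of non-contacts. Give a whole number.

Numerator = 305 + 46 + 315 + 56 = 722
CON1 = 722 / D = 0.570
D = 722 / 0.570 = 1266.7
Rest of base = 1100
non-contacts = 1266.7 − 1100 ≈ 167

167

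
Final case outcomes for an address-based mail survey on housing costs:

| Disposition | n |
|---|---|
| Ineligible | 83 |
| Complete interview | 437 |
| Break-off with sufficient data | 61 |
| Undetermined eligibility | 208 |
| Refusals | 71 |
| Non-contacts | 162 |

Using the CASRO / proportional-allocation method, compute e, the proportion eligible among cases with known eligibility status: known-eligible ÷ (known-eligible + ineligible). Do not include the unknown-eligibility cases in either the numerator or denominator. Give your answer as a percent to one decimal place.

89.8%

Determined eligible: 437 + 61 + 71 + 162 = 731
e = 731 / (731 + 83) = 731 / 814 = 0.8980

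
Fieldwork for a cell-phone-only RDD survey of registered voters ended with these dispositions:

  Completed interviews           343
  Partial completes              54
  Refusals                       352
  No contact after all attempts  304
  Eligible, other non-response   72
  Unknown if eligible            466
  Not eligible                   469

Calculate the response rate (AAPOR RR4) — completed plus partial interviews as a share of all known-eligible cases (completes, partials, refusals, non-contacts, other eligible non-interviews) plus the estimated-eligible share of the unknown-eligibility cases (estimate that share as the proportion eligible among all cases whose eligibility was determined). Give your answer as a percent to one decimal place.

27.3%

Numerator = 343 + 54 = 397
Eligible (known) = 343 + 54 + 352 + 304 + 72 = 1125
e = 1125 / (1125 + 469) = 1125 / 1594 = 0.7058
Eligible share of unknowns = 0.7058 × 466 = 328.90
Denominator = 1125 + 328.90 = 1453.90
RR4 = 397 / 1453.90 = 0.2731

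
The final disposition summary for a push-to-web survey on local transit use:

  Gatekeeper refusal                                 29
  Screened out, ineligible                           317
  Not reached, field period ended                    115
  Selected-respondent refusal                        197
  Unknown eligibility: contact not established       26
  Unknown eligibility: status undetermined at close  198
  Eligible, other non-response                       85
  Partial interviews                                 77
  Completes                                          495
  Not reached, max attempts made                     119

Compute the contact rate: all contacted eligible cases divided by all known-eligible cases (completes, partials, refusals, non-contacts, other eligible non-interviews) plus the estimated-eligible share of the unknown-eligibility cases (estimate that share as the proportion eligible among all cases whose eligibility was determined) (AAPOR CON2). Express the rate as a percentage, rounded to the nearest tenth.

Refused = 29 + 197 = 226
No answer / not reached = 115 + 119 = 234
Unknown eligibility = 26 + 198 = 224
Top: 495 + 77 + 226 + 85 = 883
Eligible (known): 495 + 77 + 226 + 234 + 85 = 1117
e = 1117 / (1117 + 317) = 1117 / 1434 = 0.7789
e × U: 0.7789 × 224 = 174.47
Denom: 1117 + 174.47 = 1291.47
CON2 = 883 / 1291.47 = 0.6837

68.4%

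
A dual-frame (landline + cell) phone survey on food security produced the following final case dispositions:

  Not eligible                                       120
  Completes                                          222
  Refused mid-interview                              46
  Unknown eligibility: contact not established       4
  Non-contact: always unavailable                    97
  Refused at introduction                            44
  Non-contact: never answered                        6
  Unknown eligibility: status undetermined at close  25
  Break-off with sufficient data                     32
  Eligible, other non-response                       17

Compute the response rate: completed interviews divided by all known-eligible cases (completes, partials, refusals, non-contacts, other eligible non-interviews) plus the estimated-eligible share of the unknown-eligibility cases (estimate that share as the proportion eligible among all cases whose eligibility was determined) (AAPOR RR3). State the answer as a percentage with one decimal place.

45.6%

Refused = 44 + 46 = 90
Never reached = 6 + 97 = 103
Undetermined eligibility = 4 + 25 = 29
Numerator → 222
Determined eligible → 222 + 32 + 90 + 103 + 17 = 464
e = 464 / (464 + 120) = 464 / 584 = 0.7945
Eligible share of unknowns → 0.7945 × 29 = 23.04
Denom → 464 + 23.04 = 487.04
RR3 = 222 / 487.04 = 0.4558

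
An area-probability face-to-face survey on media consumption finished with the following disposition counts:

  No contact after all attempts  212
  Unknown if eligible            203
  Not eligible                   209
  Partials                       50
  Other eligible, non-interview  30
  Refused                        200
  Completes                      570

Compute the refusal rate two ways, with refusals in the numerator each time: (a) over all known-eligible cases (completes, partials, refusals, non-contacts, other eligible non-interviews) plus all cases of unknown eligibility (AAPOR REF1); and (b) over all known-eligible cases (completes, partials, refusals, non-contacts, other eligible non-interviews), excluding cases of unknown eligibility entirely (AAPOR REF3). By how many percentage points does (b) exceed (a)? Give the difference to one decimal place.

Numerator → 200
Denom → 570 + 50 + 200 + 212 + 30 + 203 = 1265
REF1 = 200 / 1265 = 0.1581
Denom → 570 + 50 + 200 + 212 + 30 = 1062
REF3 = 200 / 1062 = 0.1883
Difference = 18.83 − 15.81 = 3.02 percentage points

3.0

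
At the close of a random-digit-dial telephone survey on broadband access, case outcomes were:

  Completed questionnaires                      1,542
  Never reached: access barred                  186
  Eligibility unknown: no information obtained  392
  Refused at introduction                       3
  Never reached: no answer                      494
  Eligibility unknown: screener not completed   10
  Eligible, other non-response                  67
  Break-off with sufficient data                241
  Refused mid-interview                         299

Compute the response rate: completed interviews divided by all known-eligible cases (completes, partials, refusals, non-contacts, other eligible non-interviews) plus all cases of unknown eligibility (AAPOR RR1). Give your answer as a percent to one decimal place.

47.7%

Declined to participate = 3 + 299 = 302
Non-contacts = 494 + 186 = 680
Unknown eligibility = 10 + 392 = 402
Numerator → 1542
Denom → 1542 + 241 + 302 + 680 + 67 + 402 = 3234
RR1 = 1542 / 3234 = 0.4768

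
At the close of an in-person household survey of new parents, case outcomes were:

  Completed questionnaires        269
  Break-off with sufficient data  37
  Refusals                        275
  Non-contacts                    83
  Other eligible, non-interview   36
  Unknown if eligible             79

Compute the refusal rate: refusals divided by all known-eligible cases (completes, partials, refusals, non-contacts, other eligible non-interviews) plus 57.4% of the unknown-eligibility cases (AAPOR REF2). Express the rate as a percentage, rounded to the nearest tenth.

36.9%

Num: 275
Determined eligible: 269 + 37 + 275 + 83 + 36 = 700
e × U: 0.5740 × 79 = 45.35
Denom: 700 + 45.35 = 745.35
REF2 = 275 / 745.35 = 0.3690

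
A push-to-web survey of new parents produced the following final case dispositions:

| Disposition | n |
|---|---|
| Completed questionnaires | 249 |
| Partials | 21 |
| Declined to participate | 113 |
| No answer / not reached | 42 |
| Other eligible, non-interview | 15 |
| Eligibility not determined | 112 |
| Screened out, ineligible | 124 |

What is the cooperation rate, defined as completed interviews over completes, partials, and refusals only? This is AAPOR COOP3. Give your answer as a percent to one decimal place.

Numerator = 249
Denom = 249 + 21 + 113 = 383
COOP3 = 249 / 383 = 0.6501

65.0%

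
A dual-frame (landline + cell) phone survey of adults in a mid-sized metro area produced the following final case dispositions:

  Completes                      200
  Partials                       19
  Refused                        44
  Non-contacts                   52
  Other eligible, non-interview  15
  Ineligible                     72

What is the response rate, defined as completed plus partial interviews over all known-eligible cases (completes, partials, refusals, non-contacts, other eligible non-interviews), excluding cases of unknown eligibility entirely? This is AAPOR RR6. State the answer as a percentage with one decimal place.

66.4%

Num → 200 + 19 = 219
Denominator → 200 + 19 + 44 + 52 + 15 = 330
RR6 = 219 / 330 = 0.6636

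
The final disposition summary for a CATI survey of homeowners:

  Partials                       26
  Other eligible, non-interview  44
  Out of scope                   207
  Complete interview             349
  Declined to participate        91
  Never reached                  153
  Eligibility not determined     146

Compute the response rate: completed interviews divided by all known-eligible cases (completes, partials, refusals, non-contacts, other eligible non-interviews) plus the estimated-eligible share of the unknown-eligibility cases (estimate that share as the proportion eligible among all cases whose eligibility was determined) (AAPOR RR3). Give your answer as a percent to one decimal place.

Numerator → 349
Eligible (known) → 349 + 26 + 91 + 153 + 44 = 663
e = 663 / (663 + 207) = 663 / 870 = 0.7621
Eligible share of unknowns → 0.7621 × 146 = 111.27
Denom → 663 + 111.27 = 774.27
RR3 = 349 / 774.27 = 0.4507

45.1%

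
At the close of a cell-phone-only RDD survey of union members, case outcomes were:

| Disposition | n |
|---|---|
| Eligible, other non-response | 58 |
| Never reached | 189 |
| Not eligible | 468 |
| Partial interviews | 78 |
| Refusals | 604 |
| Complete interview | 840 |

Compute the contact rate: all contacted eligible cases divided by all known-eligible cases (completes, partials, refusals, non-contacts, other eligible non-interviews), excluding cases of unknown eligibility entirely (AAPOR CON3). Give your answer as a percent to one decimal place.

89.3%

Top: 840 + 78 + 604 + 58 = 1580
Base: 840 + 78 + 604 + 189 + 58 = 1769
CON3 = 1580 / 1769 = 0.8932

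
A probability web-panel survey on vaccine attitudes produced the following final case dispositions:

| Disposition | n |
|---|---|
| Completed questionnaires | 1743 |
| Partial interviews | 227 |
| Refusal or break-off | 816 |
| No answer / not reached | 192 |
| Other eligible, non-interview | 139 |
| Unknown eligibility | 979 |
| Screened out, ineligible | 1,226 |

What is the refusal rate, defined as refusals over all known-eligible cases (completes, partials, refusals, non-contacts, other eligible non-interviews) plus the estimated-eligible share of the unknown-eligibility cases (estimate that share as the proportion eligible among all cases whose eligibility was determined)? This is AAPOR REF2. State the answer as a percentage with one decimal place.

Numerator → 816
Known eligible → 1743 + 227 + 816 + 192 + 139 = 3117
e = 3117 / (3117 + 1226) = 3117 / 4343 = 0.7177
Estimated eligible among unknowns → 0.7177 × 979 = 702.63
Base → 3117 + 702.63 = 3819.63
REF2 = 816 / 3819.63 = 0.2136

21.4%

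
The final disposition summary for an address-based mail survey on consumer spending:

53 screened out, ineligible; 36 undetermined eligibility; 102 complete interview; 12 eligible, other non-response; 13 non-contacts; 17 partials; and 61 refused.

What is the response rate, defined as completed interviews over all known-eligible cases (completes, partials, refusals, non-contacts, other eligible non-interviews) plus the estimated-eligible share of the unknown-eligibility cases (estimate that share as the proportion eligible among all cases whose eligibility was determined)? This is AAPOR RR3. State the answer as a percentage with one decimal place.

Top = 102
Eligible (known) = 102 + 17 + 61 + 13 + 12 = 205
e = 205 / (205 + 53) = 205 / 258 = 0.7946
Eligible share of unknowns = 0.7946 × 36 = 28.61
Base = 205 + 28.61 = 233.61
RR3 = 102 / 233.61 = 0.4366

43.7%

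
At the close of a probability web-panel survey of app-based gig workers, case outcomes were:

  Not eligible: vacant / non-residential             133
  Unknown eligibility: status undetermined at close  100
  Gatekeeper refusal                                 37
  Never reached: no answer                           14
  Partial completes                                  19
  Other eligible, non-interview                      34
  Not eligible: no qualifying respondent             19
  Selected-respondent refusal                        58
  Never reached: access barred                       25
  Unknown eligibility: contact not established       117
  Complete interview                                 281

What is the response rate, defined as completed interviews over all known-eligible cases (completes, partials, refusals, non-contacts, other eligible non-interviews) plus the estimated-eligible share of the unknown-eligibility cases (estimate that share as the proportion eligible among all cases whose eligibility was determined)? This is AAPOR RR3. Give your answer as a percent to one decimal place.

Refusals = 37 + 58 = 95
Never reached = 14 + 25 = 39
Undetermined eligibility = 117 + 100 = 217
Ineligible = 19 + 133 = 152
Top: 281
Known eligible: 281 + 19 + 95 + 39 + 34 = 468
e = 468 / (468 + 152) = 468 / 620 = 0.7548
Eligible share of unknowns: 0.7548 × 217 = 163.79
Denom: 468 + 163.79 = 631.79
RR3 = 281 / 631.79 = 0.4448

44.5%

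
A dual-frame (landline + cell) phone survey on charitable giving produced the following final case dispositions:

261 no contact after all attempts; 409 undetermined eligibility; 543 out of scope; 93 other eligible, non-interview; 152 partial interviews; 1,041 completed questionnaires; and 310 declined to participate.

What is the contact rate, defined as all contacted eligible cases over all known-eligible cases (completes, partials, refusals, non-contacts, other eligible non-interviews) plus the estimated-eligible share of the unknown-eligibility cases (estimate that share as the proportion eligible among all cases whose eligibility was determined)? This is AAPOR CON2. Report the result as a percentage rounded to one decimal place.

73.4%

Numerator: 1041 + 152 + 310 + 93 = 1596
Eligible (known): 1041 + 152 + 310 + 261 + 93 = 1857
e = 1857 / (1857 + 543) = 1857 / 2400 = 0.7738
Estimated eligible among unknowns: 0.7738 × 409 = 316.48
Base: 1857 + 316.48 = 2173.48
CON2 = 1596 / 2173.48 = 0.7343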